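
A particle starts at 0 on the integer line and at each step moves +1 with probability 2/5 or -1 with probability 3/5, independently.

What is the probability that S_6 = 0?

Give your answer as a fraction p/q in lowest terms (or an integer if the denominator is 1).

Answer: 864/3125

Derivation:
To be at 0 after 6 steps: need exactly 3 steps of +1 and 3 of -1.
Number of such sequences: C(6,3) = 20
Each has probability (2/5)^3 · (3/5)^3 = 216/15625
P = 20 · 216/15625 = 864/3125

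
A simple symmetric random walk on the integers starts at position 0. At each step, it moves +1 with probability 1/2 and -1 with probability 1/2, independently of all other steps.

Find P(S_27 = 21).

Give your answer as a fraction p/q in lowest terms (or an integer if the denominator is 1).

To reach position 21 after 27 steps: need 24 steps of +1 and 3 of -1.
Favorable paths: C(27,24) = 2925
Total paths: 2^27 = 134217728
P = 2925/134217728 = 2925/134217728

Answer: 2925/134217728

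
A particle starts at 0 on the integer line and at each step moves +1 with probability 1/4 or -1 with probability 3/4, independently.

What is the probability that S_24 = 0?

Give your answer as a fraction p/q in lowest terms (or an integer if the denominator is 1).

Answer: 359274842199/70368744177664

Derivation:
To be at 0 after 24 steps: need exactly 12 steps of +1 and 12 of -1.
Number of such sequences: C(24,12) = 2704156
Each has probability (1/4)^12 · (3/4)^12 = 531441/281474976710656
P = 2704156 · 531441/281474976710656 = 359274842199/70368744177664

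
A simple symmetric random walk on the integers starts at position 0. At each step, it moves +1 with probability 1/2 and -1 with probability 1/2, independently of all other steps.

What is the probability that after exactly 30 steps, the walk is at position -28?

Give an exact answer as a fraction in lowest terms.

To reach position -28 after 30 steps: need 1 step of +1 and 29 of -1.
Favorable paths: C(30,1) = 30
Total paths: 2^30 = 1073741824
P = 30/1073741824 = 15/536870912

Answer: 15/536870912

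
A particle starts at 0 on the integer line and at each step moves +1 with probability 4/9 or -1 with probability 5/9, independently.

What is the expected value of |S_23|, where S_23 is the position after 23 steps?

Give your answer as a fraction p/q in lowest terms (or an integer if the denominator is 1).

Answer: 4316330863599727456943/984770902183611232881

Derivation:
S_23 takes values m ≡ 1 (mod 2) with |m| ≤ 23; P(S_23=m) = C(23,(23+m)/2) · (4/9)^((23+m)/2) · (5/9)^((23-m)/2).
Distribution: P(S=-23)=11920928955078125/8862938119652501095929, P(S=-21)=219345092773437500/8862938119652501095929, P(S=-19)=1930236816406250000/8862938119652501095929, P(S=-17)=10809326171875000000/8862938119652501095929, P(S=-15)=43237304687500000000/8862938119652501095929, P(S=-13)=131441406250000000000/8862938119652501095929, P(S=-11)=105153125000000000000/2954312706550833698643, P(S=-9)=204297500000000000000/2954312706550833698643, P(S=-7)=326876000000000000000/2954312706550833698643, P(S=-5)=1307504000000000000000/8862938119652501095929, P(S=-3)=1464404480000000000000/8862938119652501095929, P(S=-1)=1384527872000000000000/8862938119652501095929, P(S=1)=1107622297600000000000/8862938119652501095929, P(S=3)=749775093760000000000/8862938119652501095929, P(S=5)=428442910720000000000/8862938119652501095929, P(S=7)=68550865715200000000/2954312706550833698643, P(S=9)=27420346286080000000/2954312706550833698643, P(S=11)=9032584658944000000/2954312706550833698643, P(S=13)=7226067727155200000/8862938119652501095929, P(S=15)=1521277416243200000/8862938119652501095929, P(S=17)=243404386598912000/8862938119652501095929, P(S=19)=27817644182732800/8862938119652501095929, P(S=21)=2023101395107840/8862938119652501095929, P(S=23)=70368744177664/8862938119652501095929
E[|S_23|] = Σ_m |m|·P(S_23=m) = 4316330863599727456943/984770902183611232881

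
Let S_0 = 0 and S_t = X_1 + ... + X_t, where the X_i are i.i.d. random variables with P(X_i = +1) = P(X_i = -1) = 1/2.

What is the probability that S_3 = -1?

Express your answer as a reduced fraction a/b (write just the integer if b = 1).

Answer: 3/8

Derivation:
To reach position -1 after 3 steps: need 1 step of +1 and 2 of -1.
Favorable paths: C(3,1) = 3
Total paths: 2^3 = 8
P = 3/8 = 3/8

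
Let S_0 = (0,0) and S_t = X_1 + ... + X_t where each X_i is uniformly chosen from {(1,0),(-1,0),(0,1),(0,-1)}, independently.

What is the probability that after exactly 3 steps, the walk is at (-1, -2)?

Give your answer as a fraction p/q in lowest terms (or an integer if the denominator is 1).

Answer: 3/64

Derivation:
Let h be the number of horizontal steps (so 3-h are vertical). To end at (-1,-2) need (h-1)/2 right-steps and ((3-h)-2)/2 up-steps.
Sum over h with 1 ≤ h ≤ 1, h ≡ 1 (mod 2), 3-h ≡ 0 (mod 2):
h=1: C(3,1)·C(1,0)·C(2,0) = 3·1·1 = 3
Total favorable: 3
Total paths: 4^3 = 64
P = 3/64 = 3/64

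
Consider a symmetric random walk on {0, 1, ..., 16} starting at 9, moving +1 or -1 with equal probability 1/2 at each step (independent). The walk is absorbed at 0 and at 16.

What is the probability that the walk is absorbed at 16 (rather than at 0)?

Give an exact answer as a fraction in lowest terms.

Symmetric walk (p = 1/2): the harmonic-function argument gives P(hit 16 before 0 | start at 9) = a/N.
P = 9/16 = 9/16

Answer: 9/16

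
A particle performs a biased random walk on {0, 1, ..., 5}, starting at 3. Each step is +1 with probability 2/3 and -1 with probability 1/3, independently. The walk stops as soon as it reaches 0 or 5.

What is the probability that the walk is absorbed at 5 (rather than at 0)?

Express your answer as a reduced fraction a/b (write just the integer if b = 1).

Answer: 28/31

Derivation:
Biased walk: p = 2/3, q = 1/3, r = q/p = 1/2
Gambler's ruin: P(hit 5 before 0 | start at 3) = (1 - r^a)/(1 - r^N)
r^3 = 1/8; r^5 = 1/32
P = (1 - 1/8) / (1 - 1/32) = 7/8 / 31/32 = 28/31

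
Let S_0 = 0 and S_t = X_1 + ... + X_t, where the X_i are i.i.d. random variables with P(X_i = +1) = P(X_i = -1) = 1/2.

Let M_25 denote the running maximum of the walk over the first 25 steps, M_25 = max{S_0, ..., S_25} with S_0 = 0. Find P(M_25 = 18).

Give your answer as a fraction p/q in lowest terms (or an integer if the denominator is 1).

Let M_25 = max(S_0,...,S_25). Use the reflection principle: for j ≥ 1, #{paths with M_25 ≥ j} = #{S_25 ≥ j} + #{S_25 ≥ j+1}.
By reflection, #{M_25 ≥ 18} = #{S_25 ≥ 18} + #{S_25 ≥ 19} = 2626 + 2626 = 5252.
#{M_25 ≥ 19} = #{S_25 ≥ 19} + #{S_25 ≥ 20} = 2626 + 326 = 2952.
#{M_25 = 18} = 5252 - 2952 = 2300.
P(M_25 = 18) = 2300/33554432 = 575/8388608

Answer: 575/8388608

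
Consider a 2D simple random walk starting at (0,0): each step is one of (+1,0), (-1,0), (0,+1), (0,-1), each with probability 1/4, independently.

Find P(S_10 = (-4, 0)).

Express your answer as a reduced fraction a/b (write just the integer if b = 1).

Answer: 225/16384

Derivation:
Let h be the number of horizontal steps (so 10-h are vertical). To end at (-4,0) need (h-4)/2 right-steps and ((10-h)+0)/2 up-steps.
Sum over h with 4 ≤ h ≤ 10, h ≡ 0 (mod 2), 10-h ≡ 0 (mod 2):
h=4: C(10,4)·C(4,0)·C(6,3) = 210·1·20 = 4200
h=6: C(10,6)·C(6,1)·C(4,2) = 210·6·6 = 7560
h=8: C(10,8)·C(8,2)·C(2,1) = 45·28·2 = 2520
h=10: C(10,10)·C(10,3)·C(0,0) = 1·120·1 = 120
Total favorable: 14400
Total paths: 4^10 = 1048576
P = 14400/1048576 = 225/16384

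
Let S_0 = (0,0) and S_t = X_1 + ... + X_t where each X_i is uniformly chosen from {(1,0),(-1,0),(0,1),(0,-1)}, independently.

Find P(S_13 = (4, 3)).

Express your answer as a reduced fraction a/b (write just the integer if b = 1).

Answer: 61347/8388608

Derivation:
Let h be the number of horizontal steps (so 13-h are vertical). To end at (4,3) need (h+4)/2 right-steps and ((13-h)+3)/2 up-steps.
Sum over h with 4 ≤ h ≤ 10, h ≡ 0 (mod 2), 13-h ≡ 1 (mod 2):
h=4: C(13,4)·C(4,4)·C(9,6) = 715·1·84 = 60060
h=6: C(13,6)·C(6,5)·C(7,5) = 1716·6·21 = 216216
h=8: C(13,8)·C(8,6)·C(5,4) = 1287·28·5 = 180180
h=10: C(13,10)·C(10,7)·C(3,3) = 286·120·1 = 34320
Total favorable: 490776
Total paths: 4^13 = 67108864
P = 490776/67108864 = 61347/8388608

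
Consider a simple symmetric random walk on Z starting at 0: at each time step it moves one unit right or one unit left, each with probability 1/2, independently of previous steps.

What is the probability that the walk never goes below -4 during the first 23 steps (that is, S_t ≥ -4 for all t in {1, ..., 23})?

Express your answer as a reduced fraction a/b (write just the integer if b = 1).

Let f(t,s) = #length-t paths at position s with S_1..S_t all ≥ -4.
f(t,s) = f(t-1,s-1) + f(t-1,s+1) for s ≥ -4; f(t,s) = 0 for s < -4.
t=0: f(0,0)=1
t=1: f(1,-1)=1 f(1,1)=1
t=2: f(2,-2)=1 f(2,0)=2 f(2,2)=1
t=3: f(3,-3)=1 f(3,-1)=3 f(3,1)=3 f(3,3)=1
t=4: f(4,-4)=1 f(4,-2)=4 f(4,0)=6 f(4,2)=4 f(4,4)=1
t=5: f(5,-3)=5 f(5,-1)=10 f(5,1)=10 f(5,3)=5 f(5,5)=1
t=6: f(6,-4)=5 f(6,-2)=15 f(6,0)=20 f(6,2)=15 f(6,4)=6 f(6,6)=1
t=7: f(7,-3)=20 f(7,-1)=35 f(7,1)=35 f(7,3)=21 f(7,5)=7 f(7,7)=1
t=8: f(8,-4)=20 f(8,-2)=55 f(8,0)=70 f(8,2)=56 f(8,4)=28 f(8,6)=8 f(8,8)=1
t=9: f(9,-3)=75 f(9,-1)=125 f(9,1)=126 f(9,3)=84 f(9,5)=36 f(9,7)=9 f(9,9)=1
t=10: f(10,-4)=75 f(10,-2)=200 f(10,0)=251 f(10,2)=210 f(10,4)=120 f(10,6)=45 f(10,8)=10 f(10,10)=1
t=11: f(11,-3)=275 f(11,-1)=451 f(11,1)=461 f(11,3)=330 f(11,5)=165 f(11,7)=55 f(11,9)=11 f(11,11)=1
t=12: f(12,-4)=275 f(12,-2)=726 f(12,0)=912 f(12,2)=791 f(12,4)=495 f(12,6)=220 f(12,8)=66 f(12,10)=12 f(12,12)=1
t=13: f(13,-3)=1001 f(13,-1)=1638 f(13,1)=1703 f(13,3)=1286 f(13,5)=715 f(13,7)=286 f(13,9)=78 f(13,11)=13 f(13,13)=1
t=14: f(14,-4)=1001 f(14,-2)=2639 f(14,0)=3341 f(14,2)=2989 f(14,4)=2001 f(14,6)=1001 f(14,8)=364 f(14,10)=91 f(14,12)=14 f(14,14)=1
t=15: f(15,-3)=3640 f(15,-1)=5980 f(15,1)=6330 f(15,3)=4990 f(15,5)=3002 f(15,7)=1365 f(15,9)=455 f(15,11)=105 f(15,13)=15 f(15,15)=1
t=16: f(16,-4)=3640 f(16,-2)=9620 f(16,0)=12310 f(16,2)=11320 f(16,4)=7992 f(16,6)=4367 f(16,8)=1820 f(16,10)=560 f(16,12)=120 f(16,14)=16 f(16,16)=1
t=17: f(17,-3)=13260 f(17,-1)=21930 f(17,1)=23630 f(17,3)=19312 f(17,5)=12359 f(17,7)=6187 f(17,9)=2380 f(17,11)=680 f(17,13)=136 f(17,15)=17 f(17,17)=1
t=18: f(18,-4)=13260 f(18,-2)=35190 f(18,0)=45560 f(18,2)=42942 f(18,4)=31671 f(18,6)=18546 f(18,8)=8567 f(18,10)=3060 f(18,12)=816 f(18,14)=153 f(18,16)=18 f(18,18)=1
t=19: f(19,-3)=48450 f(19,-1)=80750 f(19,1)=88502 f(19,3)=74613 f(19,5)=50217 f(19,7)=27113 f(19,9)=11627 f(19,11)=3876 f(19,13)=969 f(19,15)=171 f(19,17)=19 f(19,19)=1
t=20: f(20,-4)=48450 f(20,-2)=129200 f(20,0)=169252 f(20,2)=163115 f(20,4)=124830 f(20,6)=77330 f(20,8)=38740 f(20,10)=15503 f(20,12)=4845 f(20,14)=1140 f(20,16)=190 f(20,18)=20 f(20,20)=1
t=21: f(21,-3)=177650 f(21,-1)=298452 f(21,1)=332367 f(21,3)=287945 f(21,5)=202160 f(21,7)=116070 f(21,9)=54243 f(21,11)=20348 f(21,13)=5985 f(21,15)=1330 f(21,17)=210 f(21,19)=21 f(21,21)=1
t=22: f(22,-4)=177650 f(22,-2)=476102 f(22,0)=630819 f(22,2)=620312 f(22,4)=490105 f(22,6)=318230 f(22,8)=170313 f(22,10)=74591 f(22,12)=26333 f(22,14)=7315 f(22,16)=1540 f(22,18)=231 f(22,20)=22 f(22,22)=1
t=23: f(23,-3)=653752 f(23,-1)=1106921 f(23,1)=1251131 f(23,3)=1110417 f(23,5)=808335 f(23,7)=488543 f(23,9)=244904 f(23,11)=100924 f(23,13)=33648 f(23,15)=8855 f(23,17)=1771 f(23,19)=253 f(23,21)=23 f(23,23)=1
Σ_s f(23,s) = 5809478
P = 5809478/8388608 = 2904739/4194304

Answer: 2904739/4194304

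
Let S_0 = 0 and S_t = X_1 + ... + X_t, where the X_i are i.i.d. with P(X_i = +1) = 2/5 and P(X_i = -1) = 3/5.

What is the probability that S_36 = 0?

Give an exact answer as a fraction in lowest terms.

Answer: 36866813913120497467392/582076609134674072265625

Derivation:
To be at 0 after 36 steps: need exactly 18 steps of +1 and 18 of -1.
Number of such sequences: C(36,18) = 9075135300
Each has probability (2/5)^18 · (3/5)^18 = 101559956668416/14551915228366851806640625
P = 9075135300 · 101559956668416/14551915228366851806640625 = 36866813913120497467392/582076609134674072265625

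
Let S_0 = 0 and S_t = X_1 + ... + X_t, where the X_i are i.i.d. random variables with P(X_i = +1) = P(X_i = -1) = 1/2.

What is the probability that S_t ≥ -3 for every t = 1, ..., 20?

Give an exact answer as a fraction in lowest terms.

Let f(t,s) = #length-t paths at position s with S_1..S_t all ≥ -3.
f(t,s) = f(t-1,s-1) + f(t-1,s+1) for s ≥ -3; f(t,s) = 0 for s < -3.
t=0: f(0,0)=1
t=1: f(1,-1)=1 f(1,1)=1
t=2: f(2,-2)=1 f(2,0)=2 f(2,2)=1
t=3: f(3,-3)=1 f(3,-1)=3 f(3,1)=3 f(3,3)=1
t=4: f(4,-2)=4 f(4,0)=6 f(4,2)=4 f(4,4)=1
t=5: f(5,-3)=4 f(5,-1)=10 f(5,1)=10 f(5,3)=5 f(5,5)=1
t=6: f(6,-2)=14 f(6,0)=20 f(6,2)=15 f(6,4)=6 f(6,6)=1
t=7: f(7,-3)=14 f(7,-1)=34 f(7,1)=35 f(7,3)=21 f(7,5)=7 f(7,7)=1
t=8: f(8,-2)=48 f(8,0)=69 f(8,2)=56 f(8,4)=28 f(8,6)=8 f(8,8)=1
t=9: f(9,-3)=48 f(9,-1)=117 f(9,1)=125 f(9,3)=84 f(9,5)=36 f(9,7)=9 f(9,9)=1
t=10: f(10,-2)=165 f(10,0)=242 f(10,2)=209 f(10,4)=120 f(10,6)=45 f(10,8)=10 f(10,10)=1
t=11: f(11,-3)=165 f(11,-1)=407 f(11,1)=451 f(11,3)=329 f(11,5)=165 f(11,7)=55 f(11,9)=11 f(11,11)=1
t=12: f(12,-2)=572 f(12,0)=858 f(12,2)=780 f(12,4)=494 f(12,6)=220 f(12,8)=66 f(12,10)=12 f(12,12)=1
t=13: f(13,-3)=572 f(13,-1)=1430 f(13,1)=1638 f(13,3)=1274 f(13,5)=714 f(13,7)=286 f(13,9)=78 f(13,11)=13 f(13,13)=1
t=14: f(14,-2)=2002 f(14,0)=3068 f(14,2)=2912 f(14,4)=1988 f(14,6)=1000 f(14,8)=364 f(14,10)=91 f(14,12)=14 f(14,14)=1
t=15: f(15,-3)=2002 f(15,-1)=5070 f(15,1)=5980 f(15,3)=4900 f(15,5)=2988 f(15,7)=1364 f(15,9)=455 f(15,11)=105 f(15,13)=15 f(15,15)=1
t=16: f(16,-2)=7072 f(16,0)=11050 f(16,2)=10880 f(16,4)=7888 f(16,6)=4352 f(16,8)=1819 f(16,10)=560 f(16,12)=120 f(16,14)=16 f(16,16)=1
t=17: f(17,-3)=7072 f(17,-1)=18122 f(17,1)=21930 f(17,3)=18768 f(17,5)=12240 f(17,7)=6171 f(17,9)=2379 f(17,11)=680 f(17,13)=136 f(17,15)=17 f(17,17)=1
t=18: f(18,-2)=25194 f(18,0)=40052 f(18,2)=40698 f(18,4)=31008 f(18,6)=18411 f(18,8)=8550 f(18,10)=3059 f(18,12)=816 f(18,14)=153 f(18,16)=18 f(18,18)=1
t=19: f(19,-3)=25194 f(19,-1)=65246 f(19,1)=80750 f(19,3)=71706 f(19,5)=49419 f(19,7)=26961 f(19,9)=11609 f(19,11)=3875 f(19,13)=969 f(19,15)=171 f(19,17)=19 f(19,19)=1
t=20: f(20,-2)=90440 f(20,0)=145996 f(20,2)=152456 f(20,4)=121125 f(20,6)=76380 f(20,8)=38570 f(20,10)=15484 f(20,12)=4844 f(20,14)=1140 f(20,16)=190 f(20,18)=20 f(20,20)=1
Σ_s f(20,s) = 646646
P = 646646/1048576 = 323323/524288

Answer: 323323/524288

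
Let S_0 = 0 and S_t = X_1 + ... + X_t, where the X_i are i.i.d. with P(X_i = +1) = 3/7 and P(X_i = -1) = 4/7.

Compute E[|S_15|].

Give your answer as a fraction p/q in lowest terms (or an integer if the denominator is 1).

Answer: 2429383830135/678223072849

Derivation:
S_15 takes values m ≡ 1 (mod 2) with |m| ≤ 15; P(S_15=m) = C(15,(15+m)/2) · (3/7)^((15+m)/2) · (4/7)^((15-m)/2).
Distribution: P(S=-15)=1073741824/4747561509943, P(S=-13)=12079595520/4747561509943, P(S=-11)=9059696640/678223072849, P(S=-9)=29444014080/678223072849, P(S=-7)=66249031680/678223072849, P(S=-5)=109310902272/678223072849, P(S=-3)=136638627840/678223072849, P(S=-1)=922310737920/4747561509943, P(S=1)=691733053440/4747561509943, P(S=3)=57644421120/678223072849, P(S=5)=25939989504/678223072849, P(S=7)=8843178240/678223072849, P(S=9)=2210794560/678223072849, P(S=11)=382637520/678223072849, P(S=13)=286978140/4747561509943, P(S=15)=14348907/4747561509943
E[|S_15|] = Σ_m |m|·P(S_15=m) = 2429383830135/678223072849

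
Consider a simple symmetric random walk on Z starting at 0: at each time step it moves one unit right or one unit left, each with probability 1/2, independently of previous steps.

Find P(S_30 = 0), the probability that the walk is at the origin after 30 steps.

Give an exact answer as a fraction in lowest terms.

Answer: 9694845/67108864

Derivation:
To return to 0 after 30 steps: need exactly 15 steps of +1 and 15 of -1.
Favorable paths: C(30,15) = 155117520
Total paths: 2^30 = 1073741824
P = 155117520/1073741824 = 9694845/67108864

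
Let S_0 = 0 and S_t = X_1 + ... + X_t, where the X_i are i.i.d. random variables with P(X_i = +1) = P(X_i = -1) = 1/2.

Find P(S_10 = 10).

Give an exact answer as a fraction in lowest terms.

Answer: 1/1024

Derivation:
To reach position 10 after 10 steps: need 10 steps of +1 and 0 of -1.
Favorable paths: C(10,10) = 1
Total paths: 2^10 = 1024
P = 1/1024 = 1/1024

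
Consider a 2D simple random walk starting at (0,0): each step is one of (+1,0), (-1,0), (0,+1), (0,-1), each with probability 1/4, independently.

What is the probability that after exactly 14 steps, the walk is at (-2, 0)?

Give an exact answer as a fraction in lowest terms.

Answer: 9018009/268435456

Derivation:
Let h be the number of horizontal steps (so 14-h are vertical). To end at (-2,0) need (h-2)/2 right-steps and ((14-h)+0)/2 up-steps.
Sum over h with 2 ≤ h ≤ 14, h ≡ 0 (mod 2), 14-h ≡ 0 (mod 2):
h=2: C(14,2)·C(2,0)·C(12,6) = 91·1·924 = 84084
h=4: C(14,4)·C(4,1)·C(10,5) = 1001·4·252 = 1009008
h=6: C(14,6)·C(6,2)·C(8,4) = 3003·15·70 = 3153150
h=8: C(14,8)·C(8,3)·C(6,3) = 3003·56·20 = 3363360
h=10: C(14,10)·C(10,4)·C(4,2) = 1001·210·6 = 1261260
h=12: C(14,12)·C(12,5)·C(2,1) = 91·792·2 = 144144
h=14: C(14,14)·C(14,6)·C(0,0) = 1·3003·1 = 3003
Total favorable: 9018009
Total paths: 4^14 = 268435456
P = 9018009/268435456 = 9018009/268435456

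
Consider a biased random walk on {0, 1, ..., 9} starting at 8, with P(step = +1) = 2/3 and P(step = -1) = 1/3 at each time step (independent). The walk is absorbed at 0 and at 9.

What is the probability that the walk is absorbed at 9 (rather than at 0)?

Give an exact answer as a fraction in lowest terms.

Biased walk: p = 2/3, q = 1/3, r = q/p = 1/2
Gambler's ruin: P(hit 9 before 0 | start at 8) = (1 - r^a)/(1 - r^N)
r^8 = 1/256; r^9 = 1/512
P = (1 - 1/256) / (1 - 1/512) = 255/256 / 511/512 = 510/511

Answer: 510/511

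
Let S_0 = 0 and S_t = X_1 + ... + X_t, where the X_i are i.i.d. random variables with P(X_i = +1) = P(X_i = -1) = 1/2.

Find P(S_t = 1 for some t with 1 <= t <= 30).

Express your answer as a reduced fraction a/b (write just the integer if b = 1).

Count via complement. Let g(t,s) = #length-t paths at position s with S_1..S_t all ≠ 1.
g(t,s) = g(t-1,s-1) + g(t-1,s+1) for s ≠ 1; g(t,1) = 0.
t=0: g(0,0)=1
t=1: g(1,-1)=1
t=2: g(2,-2)=1 g(2,0)=1
t=3: g(3,-3)=1 g(3,-1)=2
t=4: g(4,-4)=1 g(4,-2)=3 g(4,0)=2
t=5: g(5,-5)=1 g(5,-3)=4 g(5,-1)=5
t=6: g(6,-6)=1 g(6,-4)=5 g(6,-2)=9 g(6,0)=5
t=7: g(7,-7)=1 g(7,-5)=6 g(7,-3)=14 g(7,-1)=14
t=8: g(8,-8)=1 g(8,-6)=7 g(8,-4)=20 g(8,-2)=28 g(8,0)=14
t=9: g(9,-9)=1 g(9,-7)=8 g(9,-5)=27 g(9,-3)=48 g(9,-1)=42
t=10: g(10,-10)=1 g(10,-8)=9 g(10,-6)=35 g(10,-4)=75 g(10,-2)=90 g(10,0)=42
t=11: g(11,-11)=1 g(11,-9)=10 g(11,-7)=44 g(11,-5)=110 g(11,-3)=165 g(11,-1)=132
t=12: g(12,-12)=1 g(12,-10)=11 g(12,-8)=54 g(12,-6)=154 g(12,-4)=275 g(12,-2)=297 g(12,0)=132
t=13: g(13,-13)=1 g(13,-11)=12 g(13,-9)=65 g(13,-7)=208 g(13,-5)=429 g(13,-3)=572 g(13,-1)=429
t=14: g(14,-14)=1 g(14,-12)=13 g(14,-10)=77 g(14,-8)=273 g(14,-6)=637 g(14,-4)=1001 g(14,-2)=1001 g(14,0)=429
t=15: g(15,-15)=1 g(15,-13)=14 g(15,-11)=90 g(15,-9)=350 g(15,-7)=910 g(15,-5)=1638 g(15,-3)=2002 g(15,-1)=1430
t=16: g(16,-16)=1 g(16,-14)=15 g(16,-12)=104 g(16,-10)=440 g(16,-8)=1260 g(16,-6)=2548 g(16,-4)=3640 g(16,-2)=3432 g(16,0)=1430
t=17: g(17,-17)=1 g(17,-15)=16 g(17,-13)=119 g(17,-11)=544 g(17,-9)=1700 g(17,-7)=3808 g(17,-5)=6188 g(17,-3)=7072 g(17,-1)=4862
t=18: g(18,-18)=1 g(18,-16)=17 g(18,-14)=135 g(18,-12)=663 g(18,-10)=2244 g(18,-8)=5508 g(18,-6)=9996 g(18,-4)=13260 g(18,-2)=11934 g(18,0)=4862
t=19: g(19,-19)=1 g(19,-17)=18 g(19,-15)=152 g(19,-13)=798 g(19,-11)=2907 g(19,-9)=7752 g(19,-7)=15504 g(19,-5)=23256 g(19,-3)=25194 g(19,-1)=16796
t=20: g(20,-20)=1 g(20,-18)=19 g(20,-16)=170 g(20,-14)=950 g(20,-12)=3705 g(20,-10)=10659 g(20,-8)=23256 g(20,-6)=38760 g(20,-4)=48450 g(20,-2)=41990 g(20,0)=16796
t=21: g(21,-21)=1 g(21,-19)=20 g(21,-17)=189 g(21,-15)=1120 g(21,-13)=4655 g(21,-11)=14364 g(21,-9)=33915 g(21,-7)=62016 g(21,-5)=87210 g(21,-3)=90440 g(21,-1)=58786
t=22: g(22,-22)=1 g(22,-20)=21 g(22,-18)=209 g(22,-16)=1309 g(22,-14)=5775 g(22,-12)=19019 g(22,-10)=48279 g(22,-8)=95931 g(22,-6)=149226 g(22,-4)=177650 g(22,-2)=149226 g(22,0)=58786
t=23: g(23,-23)=1 g(23,-21)=22 g(23,-19)=230 g(23,-17)=1518 g(23,-15)=7084 g(23,-13)=24794 g(23,-11)=67298 g(23,-9)=144210 g(23,-7)=245157 g(23,-5)=326876 g(23,-3)=326876 g(23,-1)=208012
t=24: g(24,-24)=1 g(24,-22)=23 g(24,-20)=252 g(24,-18)=1748 g(24,-16)=8602 g(24,-14)=31878 g(24,-12)=92092 g(24,-10)=211508 g(24,-8)=389367 g(24,-6)=572033 g(24,-4)=653752 g(24,-2)=534888 g(24,0)=208012
t=25: g(25,-25)=1 g(25,-23)=24 g(25,-21)=275 g(25,-19)=2000 g(25,-17)=10350 g(25,-15)=40480 g(25,-13)=123970 g(25,-11)=303600 g(25,-9)=600875 g(25,-7)=961400 g(25,-5)=1225785 g(25,-3)=1188640 g(25,-1)=742900
t=26: g(26,-26)=1 g(26,-24)=25 g(26,-22)=299 g(26,-20)=2275 g(26,-18)=12350 g(26,-16)=50830 g(26,-14)=164450 g(26,-12)=427570 g(26,-10)=904475 g(26,-8)=1562275 g(26,-6)=2187185 g(26,-4)=2414425 g(26,-2)=1931540 g(26,0)=742900
t=27: g(27,-27)=1 g(27,-25)=26 g(27,-23)=324 g(27,-21)=2574 g(27,-19)=14625 g(27,-17)=63180 g(27,-15)=215280 g(27,-13)=592020 g(27,-11)=1332045 g(27,-9)=2466750 g(27,-7)=3749460 g(27,-5)=4601610 g(27,-3)=4345965 g(27,-1)=2674440
t=28: g(28,-28)=1 g(28,-26)=27 g(28,-24)=350 g(28,-22)=2898 g(28,-20)=17199 g(28,-18)=77805 g(28,-16)=278460 g(28,-14)=807300 g(28,-12)=1924065 g(28,-10)=3798795 g(28,-8)=6216210 g(28,-6)=8351070 g(28,-4)=8947575 g(28,-2)=7020405 g(28,0)=2674440
t=29: g(29,-29)=1 g(29,-27)=28 g(29,-25)=377 g(29,-23)=3248 g(29,-21)=20097 g(29,-19)=95004 g(29,-17)=356265 g(29,-15)=1085760 g(29,-13)=2731365 g(29,-11)=5722860 g(29,-9)=10015005 g(29,-7)=14567280 g(29,-5)=17298645 g(29,-3)=15967980 g(29,-1)=9694845
t=30: g(30,-30)=1 g(30,-28)=29 g(30,-26)=405 g(30,-24)=3625 g(30,-22)=23345 g(30,-20)=115101 g(30,-18)=451269 g(30,-16)=1442025 g(30,-14)=3817125 g(30,-12)=8454225 g(30,-10)=15737865 g(30,-8)=24582285 g(30,-6)=31865925 g(30,-4)=33266625 g(30,-2)=25662825 g(30,0)=9694845
Paths never hitting 1: Σ_s g(30,s) = 155117520
Paths hitting 1: 2^30 - 155117520 = 918624304
P = 918624304/1073741824 = 57414019/67108864

Answer: 57414019/67108864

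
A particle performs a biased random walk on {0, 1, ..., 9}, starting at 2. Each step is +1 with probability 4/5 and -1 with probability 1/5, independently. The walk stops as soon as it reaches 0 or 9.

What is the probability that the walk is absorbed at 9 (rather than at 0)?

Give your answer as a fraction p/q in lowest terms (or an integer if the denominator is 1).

Answer: 81920/87381

Derivation:
Biased walk: p = 4/5, q = 1/5, r = q/p = 1/4
Gambler's ruin: P(hit 9 before 0 | start at 2) = (1 - r^a)/(1 - r^N)
r^2 = 1/16; r^9 = 1/262144
P = (1 - 1/16) / (1 - 1/262144) = 15/16 / 262143/262144 = 81920/87381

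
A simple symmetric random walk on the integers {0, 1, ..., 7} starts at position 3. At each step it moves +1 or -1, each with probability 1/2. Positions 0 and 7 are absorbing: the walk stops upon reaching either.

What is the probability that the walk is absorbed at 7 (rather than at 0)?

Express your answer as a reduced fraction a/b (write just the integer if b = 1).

Answer: 3/7

Derivation:
Symmetric walk (p = 1/2): the harmonic-function argument gives P(hit 7 before 0 | start at 3) = a/N.
P = 3/7 = 3/7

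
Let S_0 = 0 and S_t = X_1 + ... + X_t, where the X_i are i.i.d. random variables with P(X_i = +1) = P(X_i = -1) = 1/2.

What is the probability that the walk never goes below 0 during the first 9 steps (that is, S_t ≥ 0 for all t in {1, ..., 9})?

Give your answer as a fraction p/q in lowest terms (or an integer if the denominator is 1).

Answer: 63/256

Derivation:
Let f(t,s) = #length-t paths at position s with S_1..S_t all ≥ 0.
f(t,s) = f(t-1,s-1) + f(t-1,s+1) for s ≥ 0; f(t,s) = 0 for s < 0.
t=0: f(0,0)=1
t=1: f(1,1)=1
t=2: f(2,0)=1 f(2,2)=1
t=3: f(3,1)=2 f(3,3)=1
t=4: f(4,0)=2 f(4,2)=3 f(4,4)=1
t=5: f(5,1)=5 f(5,3)=4 f(5,5)=1
t=6: f(6,0)=5 f(6,2)=9 f(6,4)=5 f(6,6)=1
t=7: f(7,1)=14 f(7,3)=14 f(7,5)=6 f(7,7)=1
t=8: f(8,0)=14 f(8,2)=28 f(8,4)=20 f(8,6)=7 f(8,8)=1
t=9: f(9,1)=42 f(9,3)=48 f(9,5)=27 f(9,7)=8 f(9,9)=1
Σ_s f(9,s) = 126
P = 126/512 = 63/256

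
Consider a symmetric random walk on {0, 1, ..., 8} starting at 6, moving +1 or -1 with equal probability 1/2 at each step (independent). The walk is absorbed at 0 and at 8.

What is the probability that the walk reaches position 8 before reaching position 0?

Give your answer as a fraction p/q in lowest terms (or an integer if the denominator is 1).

Symmetric walk (p = 1/2): the harmonic-function argument gives P(hit 8 before 0 | start at 6) = a/N.
P = 6/8 = 3/4

Answer: 3/4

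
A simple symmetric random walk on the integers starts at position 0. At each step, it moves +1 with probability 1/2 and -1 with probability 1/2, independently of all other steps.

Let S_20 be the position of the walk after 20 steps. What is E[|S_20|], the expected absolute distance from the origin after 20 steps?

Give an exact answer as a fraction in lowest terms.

Answer: 230945/65536

Derivation:
S_20 takes values m ≡ 0 (mod 2) with |m| ≤ 20; P(S_20=m) = C(20,(20+m)/2)/2^20.
Total paths: 2^20 = 1048576
Distribution: P(S=-20)=1/1048576, P(S=-18)=20/1048576, P(S=-16)=190/1048576, P(S=-14)=1140/1048576, P(S=-12)=4845/1048576, P(S=-10)=15504/1048576, P(S=-8)=38760/1048576, P(S=-6)=77520/1048576, P(S=-4)=125970/1048576, P(S=-2)=167960/1048576, P(S=0)=184756/1048576, P(S=2)=167960/1048576, P(S=4)=125970/1048576, P(S=6)=77520/1048576, P(S=8)=38760/1048576, P(S=10)=15504/1048576, P(S=12)=4845/1048576, P(S=14)=1140/1048576, P(S=16)=190/1048576, P(S=18)=20/1048576, P(S=20)=1/1048576
E[|S_20|] = Σ_m |m|·P(S_20=m) = 3695120/1048576 = 230945/65536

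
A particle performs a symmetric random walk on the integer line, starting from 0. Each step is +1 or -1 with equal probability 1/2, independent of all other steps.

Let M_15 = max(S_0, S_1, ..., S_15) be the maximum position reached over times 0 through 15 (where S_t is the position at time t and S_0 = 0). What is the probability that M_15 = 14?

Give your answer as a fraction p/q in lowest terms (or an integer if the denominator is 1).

Answer: 1/32768

Derivation:
Let M_15 = max(S_0,...,S_15). Use the reflection principle: for j ≥ 1, #{paths with M_15 ≥ j} = #{S_15 ≥ j} + #{S_15 ≥ j+1}.
By reflection, #{M_15 ≥ 14} = #{S_15 ≥ 14} + #{S_15 ≥ 15} = 1 + 1 = 2.
#{M_15 ≥ 15} = #{S_15 ≥ 15} + #{S_15 ≥ 16} = 1 + 0 = 1.
#{M_15 = 14} = 2 - 1 = 1.
P(M_15 = 14) = 1/32768 = 1/32768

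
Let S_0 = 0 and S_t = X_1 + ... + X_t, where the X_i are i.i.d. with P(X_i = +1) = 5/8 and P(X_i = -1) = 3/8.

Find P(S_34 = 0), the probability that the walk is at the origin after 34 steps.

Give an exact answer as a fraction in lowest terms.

To be at 0 after 34 steps: need exactly 17 steps of +1 and 17 of -1.
Number of such sequences: C(34,17) = 2333606220
Each has probability (5/8)^17 · (3/8)^17 = 98526125335693359375/5070602400912917605986812821504
P = 2333606220 · 98526125335693359375/5070602400912917605986812821504 = 57480294728968402862548828125/1267650600228229401496703205376

Answer: 57480294728968402862548828125/1267650600228229401496703205376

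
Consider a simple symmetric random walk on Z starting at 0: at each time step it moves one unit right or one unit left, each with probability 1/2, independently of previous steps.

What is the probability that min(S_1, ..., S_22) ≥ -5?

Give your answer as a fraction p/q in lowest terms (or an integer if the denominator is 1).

Let f(t,s) = #length-t paths at position s with S_1..S_t all ≥ -5.
f(t,s) = f(t-1,s-1) + f(t-1,s+1) for s ≥ -5; f(t,s) = 0 for s < -5.
t=0: f(0,0)=1
t=1: f(1,-1)=1 f(1,1)=1
t=2: f(2,-2)=1 f(2,0)=2 f(2,2)=1
t=3: f(3,-3)=1 f(3,-1)=3 f(3,1)=3 f(3,3)=1
t=4: f(4,-4)=1 f(4,-2)=4 f(4,0)=6 f(4,2)=4 f(4,4)=1
t=5: f(5,-5)=1 f(5,-3)=5 f(5,-1)=10 f(5,1)=10 f(5,3)=5 f(5,5)=1
t=6: f(6,-4)=6 f(6,-2)=15 f(6,0)=20 f(6,2)=15 f(6,4)=6 f(6,6)=1
t=7: f(7,-5)=6 f(7,-3)=21 f(7,-1)=35 f(7,1)=35 f(7,3)=21 f(7,5)=7 f(7,7)=1
t=8: f(8,-4)=27 f(8,-2)=56 f(8,0)=70 f(8,2)=56 f(8,4)=28 f(8,6)=8 f(8,8)=1
t=9: f(9,-5)=27 f(9,-3)=83 f(9,-1)=126 f(9,1)=126 f(9,3)=84 f(9,5)=36 f(9,7)=9 f(9,9)=1
t=10: f(10,-4)=110 f(10,-2)=209 f(10,0)=252 f(10,2)=210 f(10,4)=120 f(10,6)=45 f(10,8)=10 f(10,10)=1
t=11: f(11,-5)=110 f(11,-3)=319 f(11,-1)=461 f(11,1)=462 f(11,3)=330 f(11,5)=165 f(11,7)=55 f(11,9)=11 f(11,11)=1
t=12: f(12,-4)=429 f(12,-2)=780 f(12,0)=923 f(12,2)=792 f(12,4)=495 f(12,6)=220 f(12,8)=66 f(12,10)=12 f(12,12)=1
t=13: f(13,-5)=429 f(13,-3)=1209 f(13,-1)=1703 f(13,1)=1715 f(13,3)=1287 f(13,5)=715 f(13,7)=286 f(13,9)=78 f(13,11)=13 f(13,13)=1
t=14: f(14,-4)=1638 f(14,-2)=2912 f(14,0)=3418 f(14,2)=3002 f(14,4)=2002 f(14,6)=1001 f(14,8)=364 f(14,10)=91 f(14,12)=14 f(14,14)=1
t=15: f(15,-5)=1638 f(15,-3)=4550 f(15,-1)=6330 f(15,1)=6420 f(15,3)=5004 f(15,5)=3003 f(15,7)=1365 f(15,9)=455 f(15,11)=105 f(15,13)=15 f(15,15)=1
t=16: f(16,-4)=6188 f(16,-2)=10880 f(16,0)=12750 f(16,2)=11424 f(16,4)=8007 f(16,6)=4368 f(16,8)=1820 f(16,10)=560 f(16,12)=120 f(16,14)=16 f(16,16)=1
t=17: f(17,-5)=6188 f(17,-3)=17068 f(17,-1)=23630 f(17,1)=24174 f(17,3)=19431 f(17,5)=12375 f(17,7)=6188 f(17,9)=2380 f(17,11)=680 f(17,13)=136 f(17,15)=17 f(17,17)=1
t=18: f(18,-4)=23256 f(18,-2)=40698 f(18,0)=47804 f(18,2)=43605 f(18,4)=31806 f(18,6)=18563 f(18,8)=8568 f(18,10)=3060 f(18,12)=816 f(18,14)=153 f(18,16)=18 f(18,18)=1
t=19: f(19,-5)=23256 f(19,-3)=63954 f(19,-1)=88502 f(19,1)=91409 f(19,3)=75411 f(19,5)=50369 f(19,7)=27131 f(19,9)=11628 f(19,11)=3876 f(19,13)=969 f(19,15)=171 f(19,17)=19 f(19,19)=1
t=20: f(20,-4)=87210 f(20,-2)=152456 f(20,0)=179911 f(20,2)=166820 f(20,4)=125780 f(20,6)=77500 f(20,8)=38759 f(20,10)=15504 f(20,12)=4845 f(20,14)=1140 f(20,16)=190 f(20,18)=20 f(20,20)=1
t=21: f(21,-5)=87210 f(21,-3)=239666 f(21,-1)=332367 f(21,1)=346731 f(21,3)=292600 f(21,5)=203280 f(21,7)=116259 f(21,9)=54263 f(21,11)=20349 f(21,13)=5985 f(21,15)=1330 f(21,17)=210 f(21,19)=21 f(21,21)=1
t=22: f(22,-4)=326876 f(22,-2)=572033 f(22,0)=679098 f(22,2)=639331 f(22,4)=495880 f(22,6)=319539 f(22,8)=170522 f(22,10)=74612 f(22,12)=26334 f(22,14)=7315 f(22,16)=1540 f(22,18)=231 f(22,20)=22 f(22,22)=1
Σ_s f(22,s) = 3313334
P = 3313334/4194304 = 1656667/2097152

Answer: 1656667/2097152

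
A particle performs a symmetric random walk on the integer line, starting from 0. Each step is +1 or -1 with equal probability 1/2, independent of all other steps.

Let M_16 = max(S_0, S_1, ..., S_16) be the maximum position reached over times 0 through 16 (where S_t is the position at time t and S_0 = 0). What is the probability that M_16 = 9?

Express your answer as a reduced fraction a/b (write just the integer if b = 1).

Answer: 35/4096

Derivation:
Let M_16 = max(S_0,...,S_16). Use the reflection principle: for j ≥ 1, #{paths with M_16 ≥ j} = #{S_16 ≥ j} + #{S_16 ≥ j+1}.
By reflection, #{M_16 ≥ 9} = #{S_16 ≥ 9} + #{S_16 ≥ 10} = 697 + 697 = 1394.
#{M_16 ≥ 10} = #{S_16 ≥ 10} + #{S_16 ≥ 11} = 697 + 137 = 834.
#{M_16 = 9} = 1394 - 834 = 560.
P(M_16 = 9) = 560/65536 = 35/4096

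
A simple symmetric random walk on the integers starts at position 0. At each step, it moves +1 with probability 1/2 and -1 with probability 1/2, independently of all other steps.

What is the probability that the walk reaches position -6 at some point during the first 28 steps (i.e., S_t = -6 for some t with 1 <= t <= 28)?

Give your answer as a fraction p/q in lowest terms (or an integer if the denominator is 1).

Count via complement. Let g(t,s) = #length-t paths at position s with S_1..S_t all ≠ -6.
g(t,s) = g(t-1,s-1) + g(t-1,s+1) for s ≠ -6; g(t,-6) = 0.
t=0: g(0,0)=1
t=1: g(1,-1)=1 g(1,1)=1
t=2: g(2,-2)=1 g(2,0)=2 g(2,2)=1
t=3: g(3,-3)=1 g(3,-1)=3 g(3,1)=3 g(3,3)=1
t=4: g(4,-4)=1 g(4,-2)=4 g(4,0)=6 g(4,2)=4 g(4,4)=1
t=5: g(5,-5)=1 g(5,-3)=5 g(5,-1)=10 g(5,1)=10 g(5,3)=5 g(5,5)=1
t=6: g(6,-4)=6 g(6,-2)=15 g(6,0)=20 g(6,2)=15 g(6,4)=6 g(6,6)=1
t=7: g(7,-5)=6 g(7,-3)=21 g(7,-1)=35 g(7,1)=35 g(7,3)=21 g(7,5)=7 g(7,7)=1
t=8: g(8,-4)=27 g(8,-2)=56 g(8,0)=70 g(8,2)=56 g(8,4)=28 g(8,6)=8 g(8,8)=1
t=9: g(9,-5)=27 g(9,-3)=83 g(9,-1)=126 g(9,1)=126 g(9,3)=84 g(9,5)=36 g(9,7)=9 g(9,9)=1
t=10: g(10,-4)=110 g(10,-2)=209 g(10,0)=252 g(10,2)=210 g(10,4)=120 g(10,6)=45 g(10,8)=10 g(10,10)=1
t=11: g(11,-5)=110 g(11,-3)=319 g(11,-1)=461 g(11,1)=462 g(11,3)=330 g(11,5)=165 g(11,7)=55 g(11,9)=11 g(11,11)=1
t=12: g(12,-4)=429 g(12,-2)=780 g(12,0)=923 g(12,2)=792 g(12,4)=495 g(12,6)=220 g(12,8)=66 g(12,10)=12 g(12,12)=1
t=13: g(13,-5)=429 g(13,-3)=1209 g(13,-1)=1703 g(13,1)=1715 g(13,3)=1287 g(13,5)=715 g(13,7)=286 g(13,9)=78 g(13,11)=13 g(13,13)=1
t=14: g(14,-4)=1638 g(14,-2)=2912 g(14,0)=3418 g(14,2)=3002 g(14,4)=2002 g(14,6)=1001 g(14,8)=364 g(14,10)=91 g(14,12)=14 g(14,14)=1
t=15: g(15,-5)=1638 g(15,-3)=4550 g(15,-1)=6330 g(15,1)=6420 g(15,3)=5004 g(15,5)=3003 g(15,7)=1365 g(15,9)=455 g(15,11)=105 g(15,13)=15 g(15,15)=1
t=16: g(16,-4)=6188 g(16,-2)=10880 g(16,0)=12750 g(16,2)=11424 g(16,4)=8007 g(16,6)=4368 g(16,8)=1820 g(16,10)=560 g(16,12)=120 g(16,14)=16 g(16,16)=1
t=17: g(17,-5)=6188 g(17,-3)=17068 g(17,-1)=23630 g(17,1)=24174 g(17,3)=19431 g(17,5)=12375 g(17,7)=6188 g(17,9)=2380 g(17,11)=680 g(17,13)=136 g(17,15)=17 g(17,17)=1
t=18: g(18,-4)=23256 g(18,-2)=40698 g(18,0)=47804 g(18,2)=43605 g(18,4)=31806 g(18,6)=18563 g(18,8)=8568 g(18,10)=3060 g(18,12)=816 g(18,14)=153 g(18,16)=18 g(18,18)=1
t=19: g(19,-5)=23256 g(19,-3)=63954 g(19,-1)=88502 g(19,1)=91409 g(19,3)=75411 g(19,5)=50369 g(19,7)=27131 g(19,9)=11628 g(19,11)=3876 g(19,13)=969 g(19,15)=171 g(19,17)=19 g(19,19)=1
t=20: g(20,-4)=87210 g(20,-2)=152456 g(20,0)=179911 g(20,2)=166820 g(20,4)=125780 g(20,6)=77500 g(20,8)=38759 g(20,10)=15504 g(20,12)=4845 g(20,14)=1140 g(20,16)=190 g(20,18)=20 g(20,20)=1
t=21: g(21,-5)=87210 g(21,-3)=239666 g(21,-1)=332367 g(21,1)=346731 g(21,3)=292600 g(21,5)=203280 g(21,7)=116259 g(21,9)=54263 g(21,11)=20349 g(21,13)=5985 g(21,15)=1330 g(21,17)=210 g(21,19)=21 g(21,21)=1
t=22: g(22,-4)=326876 g(22,-2)=572033 g(22,0)=679098 g(22,2)=639331 g(22,4)=495880 g(22,6)=319539 g(22,8)=170522 g(22,10)=74612 g(22,12)=26334 g(22,14)=7315 g(22,16)=1540 g(22,18)=231 g(22,20)=22 g(22,22)=1
t=23: g(23,-5)=326876 g(23,-3)=898909 g(23,-1)=1251131 g(23,1)=1318429 g(23,3)=1135211 g(23,5)=815419 g(23,7)=490061 g(23,9)=245134 g(23,11)=100946 g(23,13)=33649 g(23,15)=8855 g(23,17)=1771 g(23,19)=253 g(23,21)=23 g(23,23)=1
t=24: g(24,-4)=1225785 g(24,-2)=2150040 g(24,0)=2569560 g(24,2)=2453640 g(24,4)=1950630 g(24,6)=1305480 g(24,8)=735195 g(24,10)=346080 g(24,12)=134595 g(24,14)=42504 g(24,16)=10626 g(24,18)=2024 g(24,20)=276 g(24,22)=24 g(24,24)=1
t=25: g(25,-5)=1225785 g(25,-3)=3375825 g(25,-1)=4719600 g(25,1)=5023200 g(25,3)=4404270 g(25,5)=3256110 g(25,7)=2040675 g(25,9)=1081275 g(25,11)=480675 g(25,13)=177099 g(25,15)=53130 g(25,17)=12650 g(25,19)=2300 g(25,21)=300 g(25,23)=25 g(25,25)=1
t=26: g(26,-4)=4601610 g(26,-2)=8095425 g(26,0)=9742800 g(26,2)=9427470 g(26,4)=7660380 g(26,6)=5296785 g(26,8)=3121950 g(26,10)=1561950 g(26,12)=657774 g(26,14)=230229 g(26,16)=65780 g(26,18)=14950 g(26,20)=2600 g(26,22)=325 g(26,24)=26 g(26,26)=1
t=27: g(27,-5)=4601610 g(27,-3)=12697035 g(27,-1)=17838225 g(27,1)=19170270 g(27,3)=17087850 g(27,5)=12957165 g(27,7)=8418735 g(27,9)=4683900 g(27,11)=2219724 g(27,13)=888003 g(27,15)=296009 g(27,17)=80730 g(27,19)=17550 g(27,21)=2925 g(27,23)=351 g(27,25)=27 g(27,27)=1
t=28: g(28,-4)=17298645 g(28,-2)=30535260 g(28,0)=37008495 g(28,2)=36258120 g(28,4)=30045015 g(28,6)=21375900 g(28,8)=13102635 g(28,10)=6903624 g(28,12)=3107727 g(28,14)=1184012 g(28,16)=376739 g(28,18)=98280 g(28,20)=20475 g(28,22)=3276 g(28,24)=378 g(28,26)=28 g(28,28)=1
Paths never hitting -6: Σ_s g(28,s) = 197318610
Paths hitting -6: 2^28 - 197318610 = 71116846
P = 71116846/268435456 = 35558423/134217728

Answer: 35558423/134217728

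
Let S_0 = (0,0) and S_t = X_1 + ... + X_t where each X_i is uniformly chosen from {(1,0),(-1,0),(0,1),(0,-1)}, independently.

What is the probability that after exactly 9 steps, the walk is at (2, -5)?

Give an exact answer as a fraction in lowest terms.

Let h be the number of horizontal steps (so 9-h are vertical). To end at (2,-5) need (h+2)/2 right-steps and ((9-h)-5)/2 up-steps.
Sum over h with 2 ≤ h ≤ 4, h ≡ 0 (mod 2), 9-h ≡ 1 (mod 2):
h=2: C(9,2)·C(2,2)·C(7,1) = 36·1·7 = 252
h=4: C(9,4)·C(4,3)·C(5,0) = 126·4·1 = 504
Total favorable: 756
Total paths: 4^9 = 262144
P = 756/262144 = 189/65536

Answer: 189/65536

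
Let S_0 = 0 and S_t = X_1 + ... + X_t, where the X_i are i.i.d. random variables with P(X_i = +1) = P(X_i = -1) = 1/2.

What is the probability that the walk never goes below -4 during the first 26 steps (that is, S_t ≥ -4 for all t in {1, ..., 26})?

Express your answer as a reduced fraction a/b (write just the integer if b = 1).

Answer: 705755/1048576

Derivation:
Let f(t,s) = #length-t paths at position s with S_1..S_t all ≥ -4.
f(t,s) = f(t-1,s-1) + f(t-1,s+1) for s ≥ -4; f(t,s) = 0 for s < -4.
t=0: f(0,0)=1
t=1: f(1,-1)=1 f(1,1)=1
t=2: f(2,-2)=1 f(2,0)=2 f(2,2)=1
t=3: f(3,-3)=1 f(3,-1)=3 f(3,1)=3 f(3,3)=1
t=4: f(4,-4)=1 f(4,-2)=4 f(4,0)=6 f(4,2)=4 f(4,4)=1
t=5: f(5,-3)=5 f(5,-1)=10 f(5,1)=10 f(5,3)=5 f(5,5)=1
t=6: f(6,-4)=5 f(6,-2)=15 f(6,0)=20 f(6,2)=15 f(6,4)=6 f(6,6)=1
t=7: f(7,-3)=20 f(7,-1)=35 f(7,1)=35 f(7,3)=21 f(7,5)=7 f(7,7)=1
t=8: f(8,-4)=20 f(8,-2)=55 f(8,0)=70 f(8,2)=56 f(8,4)=28 f(8,6)=8 f(8,8)=1
t=9: f(9,-3)=75 f(9,-1)=125 f(9,1)=126 f(9,3)=84 f(9,5)=36 f(9,7)=9 f(9,9)=1
t=10: f(10,-4)=75 f(10,-2)=200 f(10,0)=251 f(10,2)=210 f(10,4)=120 f(10,6)=45 f(10,8)=10 f(10,10)=1
t=11: f(11,-3)=275 f(11,-1)=451 f(11,1)=461 f(11,3)=330 f(11,5)=165 f(11,7)=55 f(11,9)=11 f(11,11)=1
t=12: f(12,-4)=275 f(12,-2)=726 f(12,0)=912 f(12,2)=791 f(12,4)=495 f(12,6)=220 f(12,8)=66 f(12,10)=12 f(12,12)=1
t=13: f(13,-3)=1001 f(13,-1)=1638 f(13,1)=1703 f(13,3)=1286 f(13,5)=715 f(13,7)=286 f(13,9)=78 f(13,11)=13 f(13,13)=1
t=14: f(14,-4)=1001 f(14,-2)=2639 f(14,0)=3341 f(14,2)=2989 f(14,4)=2001 f(14,6)=1001 f(14,8)=364 f(14,10)=91 f(14,12)=14 f(14,14)=1
t=15: f(15,-3)=3640 f(15,-1)=5980 f(15,1)=6330 f(15,3)=4990 f(15,5)=3002 f(15,7)=1365 f(15,9)=455 f(15,11)=105 f(15,13)=15 f(15,15)=1
t=16: f(16,-4)=3640 f(16,-2)=9620 f(16,0)=12310 f(16,2)=11320 f(16,4)=7992 f(16,6)=4367 f(16,8)=1820 f(16,10)=560 f(16,12)=120 f(16,14)=16 f(16,16)=1
t=17: f(17,-3)=13260 f(17,-1)=21930 f(17,1)=23630 f(17,3)=19312 f(17,5)=12359 f(17,7)=6187 f(17,9)=2380 f(17,11)=680 f(17,13)=136 f(17,15)=17 f(17,17)=1
t=18: f(18,-4)=13260 f(18,-2)=35190 f(18,0)=45560 f(18,2)=42942 f(18,4)=31671 f(18,6)=18546 f(18,8)=8567 f(18,10)=3060 f(18,12)=816 f(18,14)=153 f(18,16)=18 f(18,18)=1
t=19: f(19,-3)=48450 f(19,-1)=80750 f(19,1)=88502 f(19,3)=74613 f(19,5)=50217 f(19,7)=27113 f(19,9)=11627 f(19,11)=3876 f(19,13)=969 f(19,15)=171 f(19,17)=19 f(19,19)=1
t=20: f(20,-4)=48450 f(20,-2)=129200 f(20,0)=169252 f(20,2)=163115 f(20,4)=124830 f(20,6)=77330 f(20,8)=38740 f(20,10)=15503 f(20,12)=4845 f(20,14)=1140 f(20,16)=190 f(20,18)=20 f(20,20)=1
t=21: f(21,-3)=177650 f(21,-1)=298452 f(21,1)=332367 f(21,3)=287945 f(21,5)=202160 f(21,7)=116070 f(21,9)=54243 f(21,11)=20348 f(21,13)=5985 f(21,15)=1330 f(21,17)=210 f(21,19)=21 f(21,21)=1
t=22: f(22,-4)=177650 f(22,-2)=476102 f(22,0)=630819 f(22,2)=620312 f(22,4)=490105 f(22,6)=318230 f(22,8)=170313 f(22,10)=74591 f(22,12)=26333 f(22,14)=7315 f(22,16)=1540 f(22,18)=231 f(22,20)=22 f(22,22)=1
t=23: f(23,-3)=653752 f(23,-1)=1106921 f(23,1)=1251131 f(23,3)=1110417 f(23,5)=808335 f(23,7)=488543 f(23,9)=244904 f(23,11)=100924 f(23,13)=33648 f(23,15)=8855 f(23,17)=1771 f(23,19)=253 f(23,21)=23 f(23,23)=1
t=24: f(24,-4)=653752 f(24,-2)=1760673 f(24,0)=2358052 f(24,2)=2361548 f(24,4)=1918752 f(24,6)=1296878 f(24,8)=733447 f(24,10)=345828 f(24,12)=134572 f(24,14)=42503 f(24,16)=10626 f(24,18)=2024 f(24,20)=276 f(24,22)=24 f(24,24)=1
t=25: f(25,-3)=2414425 f(25,-1)=4118725 f(25,1)=4719600 f(25,3)=4280300 f(25,5)=3215630 f(25,7)=2030325 f(25,9)=1079275 f(25,11)=480400 f(25,13)=177075 f(25,15)=53129 f(25,17)=12650 f(25,19)=2300 f(25,21)=300 f(25,23)=25 f(25,25)=1
t=26: f(26,-4)=2414425 f(26,-2)=6533150 f(26,0)=8838325 f(26,2)=8999900 f(26,4)=7495930 f(26,6)=5245955 f(26,8)=3109600 f(26,10)=1559675 f(26,12)=657475 f(26,14)=230204 f(26,16)=65779 f(26,18)=14950 f(26,20)=2600 f(26,22)=325 f(26,24)=26 f(26,26)=1
Σ_s f(26,s) = 45168320
P = 45168320/67108864 = 705755/1048576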